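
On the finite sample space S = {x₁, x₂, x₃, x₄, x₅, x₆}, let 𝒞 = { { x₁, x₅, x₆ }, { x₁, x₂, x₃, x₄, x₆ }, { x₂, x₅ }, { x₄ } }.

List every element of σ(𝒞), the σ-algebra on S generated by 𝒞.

|σ(𝒞)| = 32.  σ(𝒞) = { {}, { x₂ }, { x₃ }, { x₄ }, { x₅ }, { x₁, x₆ }, { x₂, x₃ }, { x₂, x₄ }, { x₂, x₅ }, { x₃, x₄ }, { x₃, x₅ }, { x₄, x₅ }, { x₁, x₂, x₆ }, { x₁, x₃, x₆ }, { x₁, x₄, x₆ }, { x₁, x₅, x₆ }, { x₂, x₃, x₄ }, { x₂, x₃, x₅ }, { x₂, x₄, x₅ }, { x₃, x₄, x₅ }, { x₁, x₂, x₃, x₆ }, { x₁, x₂, x₄, x₆ }, { x₁, x₂, x₅, x₆ }, { x₁, x₃, x₄, x₆ }, { x₁, x₃, x₅, x₆ }, { x₁, x₄, x₅, x₆ }, { x₂, x₃, x₄, x₅ }, { x₁, x₂, x₃, x₄, x₆ }, { x₁, x₂, x₃, x₅, x₆ }, { x₁, x₂, x₄, x₅, x₆ }, { x₁, x₃, x₄, x₅, x₆ }, S }

Trace:
Start: 𝒞 ∪ {∅, S} = { {}, { x₄ }, { x₂, x₅ }, { x₁, x₅, x₆ }, { x₁, x₂, x₃, x₄, x₆ }, S }.
Round 1 (7 new):
  { x₅ }  = ᶜ of { x₁, x₂, x₃, x₄, x₆ }
  { x₂, x₃, x₄ }  = ᶜ of { x₁, x₅, x₆ }
  { x₂, x₄, x₅ }  = { x₂, x₅ } ∪ { x₄ }
  { x₁, x₂, x₅, x₆ }  = { x₂, x₅ } ∪ { x₁, x₅, x₆ }
  { x₁, x₃, x₄, x₆ }  = ᶜ of { x₂, x₅ }
  { x₁, x₄, x₅, x₆ }  = { x₁, x₅, x₆ } ∪ { x₄ }
  { x₁, x₂, x₃, x₅, x₆ }  = ᶜ of { x₄ }
  — 13 sets.
Round 2. New:
  { x₂, x₃ }  = ᶜ of { x₁, x₄, x₅, x₆ }
  { x₃, x₄ }  = ᶜ of { x₁, x₂, x₅, x₆ }
  { x₄, x₅ }  = { x₅ } ∪ { x₄ }
  { x₁, x₃, x₆ }  = ᶜ of { x₂, x₄, x₅ }
  { x₂, x₃, x₄, x₅ }  = { x₂, x₅ } ∪ { x₂, x₃, x₄ }
  { x₁, x₂, x₄, x₅, x₆ }  = { x₂, x₅ } ∪ { x₁, x₄, x₅, x₆ }
  { x₁, x₃, x₄, x₅, x₆ }  = { x₁, x₄, x₅, x₆ } ∪ { x₁, x₃, x₄, x₆ }
  — 20 sets.
Round 3 adds 7:
  { x₂ }  = ᶜ of { x₁, x₃, x₄, x₅, x₆ }
  { x₃ }  = ᶜ of { x₁, x₂, x₄, x₅, x₆ }
  { x₁, x₆ }  = ᶜ of { x₂, x₃, x₄, x₅ }
  { x₂, x₃, x₅ }  = { x₂, x₅ } ∪ { x₂, x₃ }
  { x₃, x₄, x₅ }  = { x₃, x₄ } ∪ { x₄, x₅ }
  { x₁, x₂, x₃, x₆ }  = ᶜ of { x₄, x₅ }
  { x₁, x₃, x₅, x₆ }  = { x₁, x₃, x₆ } ∪ { x₁, x₅, x₆ }
  — 27 sets.
Round 4. New:
  { x₂, x₄ }  = ᶜ of { x₁, x₃, x₅, x₆ }
  { x₃, x₅ }  = { x₅ } ∪ { x₃ }
  { x₁, x₂, x₆ }  = ᶜ of { x₃, x₄, x₅ }
  { x₁, x₄, x₆ }  = ᶜ of { x₂, x₃, x₅ }
  — 31 sets.
Round 5: +1 →
  { x₁, x₂, x₄, x₆ }  = ᶜ of { x₃, x₅ }
  — 32 sets.
Round 6: no new sets; the family is a σ-algebra.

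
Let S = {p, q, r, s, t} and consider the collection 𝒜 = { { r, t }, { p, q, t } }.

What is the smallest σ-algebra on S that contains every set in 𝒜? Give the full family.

Take S₀ = 𝒜 ∪ {∅, S} = { {}, { r, t }, { p, q, t }, S }.
Pass 1: 3 new —
  { r, s }  = { p, q, t }ᶜ
  { p, q, s }  = { r, t }ᶜ
  { p, q, r, t }  = { r, t } ∪ { p, q, t }
  |family| = 7
Pass 2 (4 new):
  { s }  = { p, q, r, t }ᶜ
  { r, s, t }  = { r, s } ∪ { r, t }
  { p, q, r, s }  = { r, s } ∪ { p, q, s }
  { p, q, s, t }  = { p, q, t } ∪ { p, q, s }
  |family| = 11
Pass 3. New:
  { r }  = { p, q, s, t }ᶜ
  { t }  = { p, q, r, s }ᶜ
  { p, q }  = { r, s, t }ᶜ
  |family| = 14
Pass 4 adds 2:
  { s, t }  = { s } ∪ { t }
  { p, q, r }  = { r } ∪ { p, q }
  |family| = 16
Pass 5 adds nothing — fixpoint reached.

σ(𝒜) = { {}, { r }, { s }, { t }, { p, q }, { r, s }, { r, t }, { s, t }, { p, q, r }, { p, q, s }, { p, q, t }, { r, s, t }, { p, q, r, s }, { p, q, r, t }, { p, q, s, t }, S }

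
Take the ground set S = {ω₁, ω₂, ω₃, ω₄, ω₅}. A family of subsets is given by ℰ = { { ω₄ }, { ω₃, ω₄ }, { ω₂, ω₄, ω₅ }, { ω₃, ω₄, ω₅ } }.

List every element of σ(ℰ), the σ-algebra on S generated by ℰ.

σ(ℰ) = { {}, { ω₁ }, { ω₂ }, { ω₃ }, { ω₄ }, { ω₅ }, { ω₁, ω₂ }, { ω₁, ω₃ }, { ω₁, ω₄ }, { ω₁, ω₅ }, { ω₂, ω₃ }, { ω₂, ω₄ }, { ω₂, ω₅ }, { ω₃, ω₄ }, { ω₃, ω₅ }, { ω₄, ω₅ }, { ω₁, ω₂, ω₃ }, { ω₁, ω₂, ω₄ }, { ω₁, ω₂, ω₅ }, { ω₁, ω₃, ω₄ }, { ω₁, ω₃, ω₅ }, { ω₁, ω₄, ω₅ }, { ω₂, ω₃, ω₄ }, { ω₂, ω₃, ω₅ }, { ω₂, ω₄, ω₅ }, { ω₃, ω₄, ω₅ }, { ω₁, ω₂, ω₃, ω₄ }, { ω₁, ω₂, ω₃, ω₅ }, { ω₁, ω₂, ω₄, ω₅ }, { ω₁, ω₃, ω₄, ω₅ }, { ω₂, ω₃, ω₄, ω₅ }, S }

Working:
Begin from { {}, { ω₄ }, { ω₃, ω₄ }, { ω₂, ω₄, ω₅ }, { ω₃, ω₄, ω₅ }, S } (that is, ℰ plus ∅ and S).
Pass 1: 5 new —
  { ω₁, ω₂ }  = S∖{ ω₃, ω₄, ω₅ }
  { ω₁, ω₃ }  = S∖{ ω₂, ω₄, ω₅ }
  { ω₁, ω₂, ω₅ }  = S∖{ ω₃, ω₄ }
  { ω₁, ω₂, ω₃, ω₅ }  = S∖{ ω₄ }
  { ω₂, ω₃, ω₄, ω₅ }  = { ω₃, ω₄, ω₅ } ∪ { ω₂, ω₄, ω₅ }
  (now 11)
Pass 2 (7 new):
  { ω₁ }  = S∖{ ω₂, ω₃, ω₄, ω₅ }
  { ω₁, ω₂, ω₃ }  = { ω₁, ω₂ } ∪ { ω₁, ω₃ }
  { ω₁, ω₂, ω₄ }  = { ω₁, ω₂ } ∪ { ω₄ }
  { ω₁, ω₃, ω₄ }  = { ω₃, ω₄ } ∪ { ω₁, ω₃ }
  { ω₁, ω₂, ω₃, ω₄ }  = { ω₃, ω₄ } ∪ { ω₁, ω₂ }
  { ω₁, ω₂, ω₄, ω₅ }  = { ω₁, ω₂ } ∪ { ω₂, ω₄, ω₅ }
  { ω₁, ω₃, ω₄, ω₅ }  = { ω₃, ω₄, ω₅ } ∪ { ω₁, ω₃ }
  (now 18)
Pass 3 (7 new):
  { ω₂ }  = S∖{ ω₁, ω₃, ω₄, ω₅ }
  { ω₃ }  = S∖{ ω₁, ω₂, ω₄, ω₅ }
  { ω₅ }  = S∖{ ω₁, ω₂, ω₃, ω₄ }
  { ω₁, ω₄ }  = { ω₄ } ∪ { ω₁ }
  { ω₂, ω₅ }  = S∖{ ω₁, ω₃, ω₄ }
  { ω₃, ω₅ }  = S∖{ ω₁, ω₂, ω₄ }
  { ω₄, ω₅ }  = S∖{ ω₁, ω₂, ω₃ }
  (now 25)
Pass 4: +7 →
  { ω₁, ω₅ }  = { ω₅ } ∪ { ω₁ }
  { ω₂, ω₃ }  = { ω₂ } ∪ { ω₃ }
  { ω₂, ω₄ }  = { ω₂ } ∪ { ω₄ }
  { ω₁, ω₃, ω₅ }  = { ω₅ } ∪ { ω₁, ω₃ }
  { ω₁, ω₄, ω₅ }  = { ω₅ } ∪ { ω₁, ω₄ }
  { ω₂, ω₃, ω₄ }  = { ω₃, ω₄ } ∪ { ω₂ }
  { ω₂, ω₃, ω₅ }  = S∖{ ω₁, ω₄ }
  (now 32)
Pass 5: closed — nothing new.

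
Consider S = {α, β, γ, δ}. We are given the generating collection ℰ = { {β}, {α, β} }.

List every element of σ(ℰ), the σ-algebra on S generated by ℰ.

|σ(ℰ)| = 8.  σ(ℰ) = { {}, {α}, {β}, {α, β}, {γ, δ}, {α, γ, δ}, {β, γ, δ}, S }

Derivation:
Take S₀ = ℰ ∪ {∅, S} = { {}, {β}, {α, β}, S }.
Step 1: 2 new —
  {γ, δ}  = complement {α, β}
  {α, γ, δ}  = complement {β}
  |family| = 6
Step 2: 1 new —
  {β, γ, δ}  = {γ, δ} ∪ {β}
  |family| = 7
Step 3 adds 1:
  {α}  = complement {β, γ, δ}
  |family| = 8
Step 4 adds nothing — fixpoint reached.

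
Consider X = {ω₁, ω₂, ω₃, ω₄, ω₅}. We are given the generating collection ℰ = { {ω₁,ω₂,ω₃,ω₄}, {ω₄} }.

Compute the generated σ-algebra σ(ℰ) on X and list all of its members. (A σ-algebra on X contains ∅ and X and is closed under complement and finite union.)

Start: ℰ ∪ {∅, X} = { {}, {ω₄}, {ω₁,ω₂,ω₃,ω₄}, X }.
Step 1 (2 new):
  {ω₅}  = X∖{ω₁,ω₂,ω₃,ω₄}
  {ω₁,ω₂,ω₃,ω₅}  = X∖{ω₄}
  |family| = 6
Step 2: 1 new —
  {ω₄,ω₅}  = {ω₄} ∪ {ω₅}
  |family| = 7
Step 3: +1 →
  {ω₁,ω₂,ω₃}  = X∖{ω₄,ω₅}
  |family| = 8
Step 4 adds nothing — fixpoint reached.

Hence σ(ℰ) has 8 members: { {}, {ω₄}, {ω₅}, {ω₄,ω₅}, {ω₁,ω₂,ω₃}, {ω₁,ω₂,ω₃,ω₄}, {ω₁,ω₂,ω₃,ω₅}, X }.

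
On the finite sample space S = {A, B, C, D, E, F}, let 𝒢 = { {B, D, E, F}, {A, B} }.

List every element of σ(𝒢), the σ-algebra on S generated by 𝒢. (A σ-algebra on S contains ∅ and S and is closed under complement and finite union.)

Start: 𝒢 ∪ {∅, S} = { {}, {A, B}, {B, D, E, F}, S }.
Iteration 1: +3 →
  {A, C}  = ᶜ of {B, D, E, F}
  {C, D, E, F}  = ᶜ of {A, B}
  {A, B, D, E, F}  = {A, B} ∪ {B, D, E, F}
  |family| = 7
Iteration 2 (4 new):
  {C}  = ᶜ of {A, B, D, E, F}
  {A, B, C}  = {A, B} ∪ {A, C}
  {A, C, D, E, F}  = {A, C} ∪ {C, D, E, F}
  {B, C, D, E, F}  = {B, D, E, F} ∪ {C, D, E, F}
  |family| = 11
Iteration 3. New:
  {A}  = ᶜ of {B, C, D, E, F}
  {B}  = ᶜ of {A, C, D, E, F}
  {D, E, F}  = ᶜ of {A, B, C}
  |family| = 14
Iteration 4: 2 new —
  {B, C}  = {C} ∪ {B}
  {A, D, E, F}  = {D, E, F} ∪ {A}
  |family| = 16
Iteration 5: no new sets; the family is a σ-algebra.

|σ(𝒢)| = 16.  σ(𝒢) = { {}, {A}, {B}, {C}, {A, B}, {A, C}, {B, C}, {A, B, C}, {D, E, F}, {A, D, E, F}, {B, D, E, F}, {C, D, E, F}, {A, B, D, E, F}, {A, C, D, E, F}, {B, C, D, E, F}, S }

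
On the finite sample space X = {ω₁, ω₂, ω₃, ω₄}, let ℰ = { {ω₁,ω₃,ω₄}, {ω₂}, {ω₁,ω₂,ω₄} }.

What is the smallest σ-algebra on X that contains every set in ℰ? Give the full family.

Start: ℰ ∪ {∅, X} = { ∅, {ω₂}, {ω₁,ω₂,ω₄}, {ω₁,ω₃,ω₄}, X }.
Step 1 (1 new):
  {ω₃}  = ᶜ of {ω₁,ω₂,ω₄}
  (now 6)
Step 2. New:
  {ω₂,ω₃}  = {ω₃} ∪ {ω₂}
  (now 7)
Step 3: +1 →
  {ω₁,ω₄}  = ᶜ of {ω₂,ω₃}
  (now 8)
Step 4: already closed under ᶜ and ∪.

|σ(ℰ)| = 8.  σ(ℰ) = { ∅, {ω₂}, {ω₃}, {ω₁,ω₄}, {ω₂,ω₃}, {ω₁,ω₂,ω₄}, {ω₁,ω₃,ω₄}, X }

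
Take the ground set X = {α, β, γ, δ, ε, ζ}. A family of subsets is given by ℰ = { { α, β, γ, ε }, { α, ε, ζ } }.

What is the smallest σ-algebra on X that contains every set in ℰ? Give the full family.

Answer: σ(ℰ) = { ∅, { δ }, { ζ }, { α, ε }, { β, γ }, { δ, ζ }, { α, δ, ε }, { α, ε, ζ }, { β, γ, δ }, { β, γ, ζ }, { α, β, γ, ε }, { α, δ, ε, ζ }, { β, γ, δ, ζ }, { α, β, γ, δ, ε }, { α, β, γ, ε, ζ }, X }

Working:
Initial family (4 sets): { ∅, { α, ε, ζ }, { α, β, γ, ε }, X }.
Iteration 1 adds 3:
  { δ, ζ }  = { α, β, γ, ε }ᶜ
  { β, γ, δ }  = { α, ε, ζ }ᶜ
  { α, β, γ, ε, ζ }  = { α, β, γ, ε } ∪ { α, ε, ζ }
  (now 7)
Iteration 2. New:
  { δ }  = { α, β, γ, ε, ζ }ᶜ
  { α, δ, ε, ζ }  = { α, ε, ζ } ∪ { δ, ζ }
  { β, γ, δ, ζ }  = { β, γ, δ } ∪ { δ, ζ }
  { α, β, γ, δ, ε }  = { β, γ, δ } ∪ { α, β, γ, ε }
  (now 11)
Iteration 3: +3 →
  { ζ }  = { α, β, γ, δ, ε }ᶜ
  { α, ε }  = { β, γ, δ, ζ }ᶜ
  { β, γ }  = { α, δ, ε, ζ }ᶜ
  (now 14)
Iteration 4 adds 2:
  { α, δ, ε }  = { α, ε } ∪ { δ }
  { β, γ, ζ }  = { β, γ } ∪ { ζ }
  (now 16)
Iteration 5: stable.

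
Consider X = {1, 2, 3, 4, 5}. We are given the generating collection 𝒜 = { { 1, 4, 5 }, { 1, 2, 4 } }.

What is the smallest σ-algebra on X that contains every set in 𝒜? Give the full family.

Take S₀ = 𝒜 ∪ {∅, X} = { {}, { 1, 2, 4 }, { 1, 4, 5 }, X }.
Step 1. New:
  { 2, 3 }  = complement { 1, 4, 5 }
  { 3, 5 }  = complement { 1, 2, 4 }
  { 1, 2, 4, 5 }  = { 1, 2, 4 } ∪ { 1, 4, 5 }
  |family| = 7
Step 2 adds 4:
  { 3 }  = complement { 1, 2, 4, 5 }
  { 2, 3, 5 }  = { 2, 3 } ∪ { 3, 5 }
  { 1, 2, 3, 4 }  = { 2, 3 } ∪ { 1, 2, 4 }
  { 1, 3, 4, 5 }  = { 1, 4, 5 } ∪ { 3, 5 }
  |family| = 11
Step 3: 3 new —
  { 2 }  = complement { 1, 3, 4, 5 }
  { 5 }  = complement { 1, 2, 3, 4 }
  { 1, 4 }  = complement { 2, 3, 5 }
  |family| = 14
Step 4: +2 →
  { 2, 5 }  = { 2 } ∪ { 5 }
  { 1, 3, 4 }  = { 3 } ∪ { 1, 4 }
  |family| = 16
Step 5: already closed under ᶜ and ∪.

|σ(𝒜)| = 16.  σ(𝒜) = { {}, { 2 }, { 3 }, { 5 }, { 1, 4 }, { 2, 3 }, { 2, 5 }, { 3, 5 }, { 1, 2, 4 }, { 1, 3, 4 }, { 1, 4, 5 }, { 2, 3, 5 }, { 1, 2, 3, 4 }, { 1, 2, 4, 5 }, { 1, 3, 4, 5 }, X }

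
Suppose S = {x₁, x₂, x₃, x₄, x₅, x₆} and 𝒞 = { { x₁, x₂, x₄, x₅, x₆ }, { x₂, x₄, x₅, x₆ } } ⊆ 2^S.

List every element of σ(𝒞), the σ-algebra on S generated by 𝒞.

Answer: σ(𝒞) = { ∅, { x₁ }, { x₃ }, { x₁, x₃ }, { x₂, x₄, x₅, x₆ }, { x₁, x₂, x₄, x₅, x₆ }, { x₂, x₃, x₄, x₅, x₆ }, S }

Trace:
Seed the family with 𝒞 together with ∅ and S: { ∅, { x₂, x₄, x₅, x₆ }, { x₁, x₂, x₄, x₅, x₆ }, S }.
Pass 1 (2 new):
  { x₃ }  = S∖{ x₁, x₂, x₄, x₅, x₆ }
  { x₁, x₃ }  = S∖{ x₂, x₄, x₅, x₆ }
  |family| = 6
Pass 2 (1 new):
  { x₂, x₃, x₄, x₅, x₆ }  = { x₃ } ∪ { x₂, x₄, x₅, x₆ }
  |family| = 7
Pass 3 adds 1:
  { x₁ }  = S∖{ x₂, x₃, x₄, x₅, x₆ }
  |family| = 8
Pass 4: no new sets; the family is a σ-algebra.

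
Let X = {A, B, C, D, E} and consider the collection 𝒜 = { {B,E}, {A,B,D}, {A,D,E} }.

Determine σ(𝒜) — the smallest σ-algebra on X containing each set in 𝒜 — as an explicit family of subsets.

σ(𝒜) = { {}, {B}, {C}, {E}, {A,D}, {B,C}, {B,E}, {C,E}, {A,B,D}, {A,C,D}, {A,D,E}, {B,C,E}, {A,B,C,D}, {A,B,D,E}, {A,C,D,E}, X }

Trace:
Start: 𝒜 ∪ {∅, X} = { {}, {B,E}, {A,B,D}, {A,D,E}, X }.
Step 1. New:
  {B,C}  = complement {A,D,E}
  {C,E}  = complement {A,B,D}
  {A,C,D}  = complement {B,E}
  {A,B,D,E}  = {A,D,E} ∪ {B,E}
  |family| = 9
Step 2: +4 →
  {C}  = complement {A,B,D,E}
  {B,C,E}  = {B,E} ∪ {B,C}
  {A,B,C,D}  = {A,B,D} ∪ {A,C,D}
  {A,C,D,E}  = {A,D,E} ∪ {A,C,D}
  |family| = 13
Step 3: 3 new —
  {B}  = complement {A,C,D,E}
  {E}  = complement {A,B,C,D}
  {A,D}  = complement {B,C,E}
  |family| = 16
Step 4: closed — nothing new.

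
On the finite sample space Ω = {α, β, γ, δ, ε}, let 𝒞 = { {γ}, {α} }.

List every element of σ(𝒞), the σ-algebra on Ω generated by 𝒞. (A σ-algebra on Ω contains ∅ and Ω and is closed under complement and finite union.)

σ(𝒞) = { ∅, {α}, {γ}, {α, γ}, {β, δ, ε}, {α, β, δ, ε}, {β, γ, δ, ε}, Ω }

Check:
Initial family (4 sets): { ∅, {α}, {γ}, Ω }.
Step 1: +3 →
  {α, γ}  = {γ} ∪ {α}
  {α, β, δ, ε}  = complement {γ}
  {β, γ, δ, ε}  = complement {α}
  — 7 sets.
Step 2 (1 new):
  {β, δ, ε}  = complement {α, γ}
  — 8 sets.
Step 3: already closed under ᶜ and ∪.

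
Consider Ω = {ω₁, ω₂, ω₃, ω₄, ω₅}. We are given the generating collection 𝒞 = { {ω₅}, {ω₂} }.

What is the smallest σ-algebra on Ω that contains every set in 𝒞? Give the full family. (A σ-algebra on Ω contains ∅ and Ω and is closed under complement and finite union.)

Initial family (4 sets): { {}, {ω₂}, {ω₅}, Ω }.
Step 1. New:
  {ω₂, ω₅}  = {ω₂} ∪ {ω₅}
  {ω₁, ω₂, ω₃, ω₄}  = ᶜ of {ω₅}
  {ω₁, ω₃, ω₄, ω₅}  = ᶜ of {ω₂}
  [7 total]
Step 2 adds 1:
  {ω₁, ω₃, ω₄}  = ᶜ of {ω₂, ω₅}
  [8 total]
Step 3: stable.

Hence σ(𝒞) has 8 members: { {}, {ω₂}, {ω₅}, {ω₂, ω₅}, {ω₁, ω₃, ω₄}, {ω₁, ω₂, ω₃, ω₄}, {ω₁, ω₃, ω₄, ω₅}, Ω }.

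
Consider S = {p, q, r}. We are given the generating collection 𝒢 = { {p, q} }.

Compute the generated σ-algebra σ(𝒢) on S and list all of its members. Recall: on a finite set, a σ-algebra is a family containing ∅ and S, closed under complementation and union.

Take S₀ = 𝒢 ∪ {∅, S} = { {}, {p, q}, S }.
Iteration 1 adds 1:
  {r}  = {p, q}ᶜ
Iteration 2: already closed under ᶜ and ∪.

σ(𝒢) = { {}, {r}, {p, q}, S }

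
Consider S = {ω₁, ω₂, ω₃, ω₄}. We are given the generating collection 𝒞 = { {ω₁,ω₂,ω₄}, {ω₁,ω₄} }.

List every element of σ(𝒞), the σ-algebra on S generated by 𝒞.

Take S₀ = 𝒞 ∪ {∅, S} = { {}, {ω₁,ω₄}, {ω₁,ω₂,ω₄}, S }.
Iteration 1: +2 →
  {ω₃}  = ᶜ of {ω₁,ω₂,ω₄}
  {ω₂,ω₃}  = ᶜ of {ω₁,ω₄}
  |family| = 6
Iteration 2: +1 →
  {ω₁,ω₃,ω₄}  = {ω₃} ∪ {ω₁,ω₄}
  |family| = 7
Iteration 3. New:
  {ω₂}  = ᶜ of {ω₁,ω₃,ω₄}
  |family| = 8
Iteration 4: no new sets; the family is a σ-algebra.

σ(𝒞) = { {}, {ω₂}, {ω₃}, {ω₁,ω₄}, {ω₂,ω₃}, {ω₁,ω₂,ω₄}, {ω₁,ω₃,ω₄}, S }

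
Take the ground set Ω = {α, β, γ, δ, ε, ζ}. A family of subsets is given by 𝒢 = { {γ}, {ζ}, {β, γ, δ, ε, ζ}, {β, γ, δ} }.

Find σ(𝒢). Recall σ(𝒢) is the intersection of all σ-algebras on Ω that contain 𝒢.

σ(𝒢) = { {}, {α}, {γ}, {ε}, {ζ}, {α, γ}, {α, ε}, {α, ζ}, {β, δ}, {γ, ε}, {γ, ζ}, {ε, ζ}, {α, β, δ}, {α, γ, ε}, {α, γ, ζ}, {α, ε, ζ}, {β, γ, δ}, {β, δ, ε}, {β, δ, ζ}, {γ, ε, ζ}, {α, β, γ, δ}, {α, β, δ, ε}, {α, β, δ, ζ}, {α, γ, ε, ζ}, {β, γ, δ, ε}, {β, γ, δ, ζ}, {β, δ, ε, ζ}, {α, β, γ, δ, ε}, {α, β, γ, δ, ζ}, {α, β, δ, ε, ζ}, {β, γ, δ, ε, ζ}, Ω }

Working:
Take S₀ = 𝒢 ∪ {∅, Ω} = { {}, {γ}, {ζ}, {β, γ, δ}, {β, γ, δ, ε, ζ}, Ω }.
Pass 1. New:
  {α}  = {β, γ, δ, ε, ζ}ᶜ
  {γ, ζ}  = {γ} ∪ {ζ}
  {α, ε, ζ}  = {β, γ, δ}ᶜ
  {β, γ, δ, ζ}  = {β, γ, δ} ∪ {ζ}
  {α, β, γ, δ, ε}  = {ζ}ᶜ
  {α, β, δ, ε, ζ}  = {γ}ᶜ
  |family| = 12
Pass 2 adds 8:
  {α, γ}  = {γ} ∪ {α}
  {α, ε}  = {β, γ, δ, ζ}ᶜ
  {α, ζ}  = {ζ} ∪ {α}
  {α, γ, ζ}  = {γ, ζ} ∪ {α}
  {α, β, γ, δ}  = {β, γ, δ} ∪ {α}
  {α, β, δ, ε}  = {γ, ζ}ᶜ
  {α, γ, ε, ζ}  = {γ} ∪ {α, ε, ζ}
  {α, β, γ, δ, ζ}  = {β, γ, δ, ζ} ∪ {α}
  |family| = 20
Pass 3. New:
  {ε}  = {α, β, γ, δ, ζ}ᶜ
  {β, δ}  = {α, γ, ε, ζ}ᶜ
  {ε, ζ}  = {α, β, γ, δ}ᶜ
  {α, γ, ε}  = {α, γ} ∪ {α, ε}
  {β, δ, ε}  = {α, γ, ζ}ᶜ
  {β, γ, δ, ε}  = {α, ζ}ᶜ
  {β, δ, ε, ζ}  = {α, γ}ᶜ
  |family| = 27
Pass 4. New:
  {γ, ε}  = {ε} ∪ {γ}
  {α, β, δ}  = {β, δ} ∪ {α}
  {β, δ, ζ}  = {α, γ, ε}ᶜ
  {γ, ε, ζ}  = {ε, ζ} ∪ {γ}
  {α, β, δ, ζ}  = {α, ζ} ∪ {β, δ}
  |family| = 32
After Pass 5 the family is unchanged; done.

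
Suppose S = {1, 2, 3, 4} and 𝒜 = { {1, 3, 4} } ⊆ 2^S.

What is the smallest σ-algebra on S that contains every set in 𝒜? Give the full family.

σ(𝒜) (4 sets): { {}, {2}, {1, 3, 4}, S }

Trace:
Seed the family with 𝒜 together with ∅ and S: { {}, {1, 3, 4}, S }.
Round 1 (1 new):
  {2}  = ᶜ of {1, 3, 4}
  [4 total]
Round 2: already closed under ᶜ and ∪.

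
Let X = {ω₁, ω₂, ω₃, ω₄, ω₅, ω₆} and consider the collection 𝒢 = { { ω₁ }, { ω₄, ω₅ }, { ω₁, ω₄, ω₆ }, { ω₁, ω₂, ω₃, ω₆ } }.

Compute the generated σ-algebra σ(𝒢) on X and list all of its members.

|σ(𝒢)| = 32.  σ(𝒢) = { ∅, { ω₁ }, { ω₄ }, { ω₅ }, { ω₆ }, { ω₁, ω₄ }, { ω₁, ω₅ }, { ω₁, ω₆ }, { ω₂, ω₃ }, { ω₄, ω₅ }, { ω₄, ω₆ }, { ω₅, ω₆ }, { ω₁, ω₂, ω₃ }, { ω₁, ω₄, ω₅ }, { ω₁, ω₄, ω₆ }, { ω₁, ω₅, ω₆ }, { ω₂, ω₃, ω₄ }, { ω₂, ω₃, ω₅ }, { ω₂, ω₃, ω₆ }, { ω₄, ω₅, ω₆ }, { ω₁, ω₂, ω₃, ω₄ }, { ω₁, ω₂, ω₃, ω₅ }, { ω₁, ω₂, ω₃, ω₆ }, { ω₁, ω₄, ω₅, ω₆ }, { ω₂, ω₃, ω₄, ω₅ }, { ω₂, ω₃, ω₄, ω₆ }, { ω₂, ω₃, ω₅, ω₆ }, { ω₁, ω₂, ω₃, ω₄, ω₅ }, { ω₁, ω₂, ω₃, ω₄, ω₆ }, { ω₁, ω₂, ω₃, ω₅, ω₆ }, { ω₂, ω₃, ω₄, ω₅, ω₆ }, X }

Check:
Initial family (6 sets): { ∅, { ω₁ }, { ω₄, ω₅ }, { ω₁, ω₄, ω₆ }, { ω₁, ω₂, ω₃, ω₆ }, X }.
Iteration 1 adds 5:
  { ω₁, ω₄, ω₅ }  = { ω₄, ω₅ } ∪ { ω₁ }
  { ω₂, ω₃, ω₅ }  = X∖{ ω₁, ω₄, ω₆ }
  { ω₁, ω₄, ω₅, ω₆ }  = { ω₄, ω₅ } ∪ { ω₁, ω₄, ω₆ }
  { ω₁, ω₂, ω₃, ω₄, ω₆ }  = { ω₁, ω₄, ω₆ } ∪ { ω₁, ω₂, ω₃, ω₆ }
  { ω₂, ω₃, ω₄, ω₅, ω₆ }  = X∖{ ω₁ }
  |family| = 11
Iteration 2 (7 new):
  { ω₅ }  = X∖{ ω₁, ω₂, ω₃, ω₄, ω₆ }
  { ω₂, ω₃ }  = X∖{ ω₁, ω₄, ω₅, ω₆ }
  { ω₂, ω₃, ω₆ }  = X∖{ ω₁, ω₄, ω₅ }
  { ω₁, ω₂, ω₃, ω₅ }  = { ω₂, ω₃, ω₅ } ∪ { ω₁ }
  { ω₂, ω₃, ω₄, ω₅ }  = { ω₄, ω₅ } ∪ { ω₂, ω₃, ω₅ }
  { ω₁, ω₂, ω₃, ω₄, ω₅ }  = { ω₁, ω₄, ω₅ } ∪ { ω₂, ω₃, ω₅ }
  { ω₁, ω₂, ω₃, ω₅, ω₆ }  = { ω₁, ω₂, ω₃, ω₆ } ∪ { ω₂, ω₃, ω₅ }
  |family| = 18
Iteration 3: 7 new —
  { ω₄ }  = X∖{ ω₁, ω₂, ω₃, ω₅, ω₆ }
  { ω₆ }  = X∖{ ω₁, ω₂, ω₃, ω₄, ω₅ }
  { ω₁, ω₅ }  = { ω₅ } ∪ { ω₁ }
  { ω₁, ω₆ }  = X∖{ ω₂, ω₃, ω₄, ω₅ }
  { ω₄, ω₆ }  = X∖{ ω₁, ω₂, ω₃, ω₅ }
  { ω₁, ω₂, ω₃ }  = { ω₂, ω₃ } ∪ { ω₁ }
  { ω₂, ω₃, ω₅, ω₆ }  = { ω₂, ω₃, ω₅ } ∪ { ω₂, ω₃, ω₆ }
  |family| = 25
Iteration 4 (7 new):
  { ω₁, ω₄ }  = X∖{ ω₂, ω₃, ω₅, ω₆ }
  { ω₅, ω₆ }  = { ω₆ } ∪ { ω₅ }
  { ω₁, ω₅, ω₆ }  = { ω₁, ω₆ } ∪ { ω₅ }
  { ω₂, ω₃, ω₄ }  = { ω₂, ω₃ } ∪ { ω₄ }
  { ω₄, ω₅, ω₆ }  = X∖{ ω₁, ω₂, ω₃ }
  { ω₁, ω₂, ω₃, ω₄ }  = { ω₁, ω₂, ω₃ } ∪ { ω₄ }
  { ω₂, ω₃, ω₄, ω₆ }  = X∖{ ω₁, ω₅ }
  |family| = 32
Iteration 5: stable.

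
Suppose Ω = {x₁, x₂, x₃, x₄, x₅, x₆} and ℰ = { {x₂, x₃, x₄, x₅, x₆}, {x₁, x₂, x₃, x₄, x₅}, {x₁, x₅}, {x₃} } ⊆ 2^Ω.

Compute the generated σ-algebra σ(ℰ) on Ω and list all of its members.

σ(ℰ) (32 sets): { ∅, {x₁}, {x₃}, {x₅}, {x₆}, {x₁, x₃}, {x₁, x₅}, {x₁, x₆}, {x₂, x₄}, {x₃, x₅}, {x₃, x₆}, {x₅, x₆}, {x₁, x₂, x₄}, {x₁, x₃, x₅}, {x₁, x₃, x₆}, {x₁, x₅, x₆}, {x₂, x₃, x₄}, {x₂, x₄, x₅}, {x₂, x₄, x₆}, {x₃, x₅, x₆}, {x₁, x₂, x₃, x₄}, {x₁, x₂, x₄, x₅}, {x₁, x₂, x₄, x₆}, {x₁, x₃, x₅, x₆}, {x₂, x₃, x₄, x₅}, {x₂, x₃, x₄, x₆}, {x₂, x₄, x₅, x₆}, {x₁, x₂, x₃, x₄, x₅}, {x₁, x₂, x₃, x₄, x₆}, {x₁, x₂, x₄, x₅, x₆}, {x₂, x₃, x₄, x₅, x₆}, Ω }

Working:
Take S₀ = ℰ ∪ {∅, Ω} = { ∅, {x₃}, {x₁, x₅}, {x₁, x₂, x₃, x₄, x₅}, {x₂, x₃, x₄, x₅, x₆}, Ω }.
Round 1: 5 new —
  {x₁}  = ᶜ of {x₂, x₃, x₄, x₅, x₆}
  {x₆}  = ᶜ of {x₁, x₂, x₃, x₄, x₅}
  {x₁, x₃, x₅}  = {x₃} ∪ {x₁, x₅}
  {x₂, x₃, x₄, x₆}  = ᶜ of {x₁, x₅}
  {x₁, x₂, x₄, x₅, x₆}  = ᶜ of {x₃}
  (now 11)
Round 2: +7 →
  {x₁, x₃}  = {x₃} ∪ {x₁}
  {x₁, x₆}  = {x₆} ∪ {x₁}
  {x₃, x₆}  = {x₆} ∪ {x₃}
  {x₁, x₅, x₆}  = {x₆} ∪ {x₁, x₅}
  {x₂, x₄, x₆}  = ᶜ of {x₁, x₃, x₅}
  {x₁, x₃, x₅, x₆}  = {x₁, x₃, x₅} ∪ {x₆}
  {x₁, x₂, x₃, x₄, x₆}  = {x₂, x₃, x₄, x₆} ∪ {x₁}
  (now 18)
Round 3: +8 →
  {x₅}  = ᶜ of {x₁, x₂, x₃, x₄, x₆}
  {x₂, x₄}  = ᶜ of {x₁, x₃, x₅, x₆}
  {x₁, x₃, x₆}  = {x₃} ∪ {x₁, x₆}
  {x₂, x₃, x₄}  = ᶜ of {x₁, x₅, x₆}
  {x₁, x₂, x₄, x₅}  = ᶜ of {x₃, x₆}
  {x₁, x₂, x₄, x₆}  = {x₂, x₄, x₆} ∪ {x₁, x₆}
  {x₂, x₃, x₄, x₅}  = ᶜ of {x₁, x₆}
  {x₂, x₄, x₅, x₆}  = ᶜ of {x₁, x₃}
  (now 26)
Round 4 (6 new):
  {x₃, x₅}  = ᶜ of {x₁, x₂, x₄, x₆}
  {x₅, x₆}  = {x₆} ∪ {x₅}
  {x₁, x₂, x₄}  = {x₂, x₄} ∪ {x₁}
  {x₂, x₄, x₅}  = ᶜ of {x₁, x₃, x₆}
  {x₃, x₅, x₆}  = {x₅} ∪ {x₃, x₆}
  {x₁, x₂, x₃, x₄}  = {x₂, x₃, x₄} ∪ {x₁, x₃}
  (now 32)
Round 5: closed — nothing new.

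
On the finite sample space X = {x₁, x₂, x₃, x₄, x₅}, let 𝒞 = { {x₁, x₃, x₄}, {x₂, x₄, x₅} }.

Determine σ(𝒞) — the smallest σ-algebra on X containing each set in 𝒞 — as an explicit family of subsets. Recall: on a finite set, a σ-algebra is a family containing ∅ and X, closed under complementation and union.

Start: 𝒞 ∪ {∅, X} = { {}, {x₁, x₃, x₄}, {x₂, x₄, x₅}, X }.
Round 1. New:
  {x₁, x₃}  = complement {x₂, x₄, x₅}
  {x₂, x₅}  = complement {x₁, x₃, x₄}
  [6 total]
Round 2 (1 new):
  {x₁, x₂, x₃, x₅}  = {x₂, x₅} ∪ {x₁, x₃}
  [7 total]
Round 3 (1 new):
  {x₄}  = complement {x₁, x₂, x₃, x₅}
  [8 total]
Round 4: closed — nothing new.

Therefore σ(𝒞) = { {}, {x₄}, {x₁, x₃}, {x₂, x₅}, {x₁, x₃, x₄}, {x₂, x₄, x₅}, {x₁, x₂, x₃, x₅}, X } (|σ(𝒞)| = 8).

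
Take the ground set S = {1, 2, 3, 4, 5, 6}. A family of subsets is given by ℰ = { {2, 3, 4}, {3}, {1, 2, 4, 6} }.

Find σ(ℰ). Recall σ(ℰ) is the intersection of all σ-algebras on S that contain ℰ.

Take S₀ = ℰ ∪ {∅, S} = { {}, {3}, {2, 3, 4}, {1, 2, 4, 6}, S }.
Step 1 adds 4:
  {3, 5}  = complement {1, 2, 4, 6}
  {1, 5, 6}  = complement {2, 3, 4}
  {1, 2, 3, 4, 6}  = {3} ∪ {1, 2, 4, 6}
  {1, 2, 4, 5, 6}  = complement {3}
  |family| = 9
Step 2. New:
  {5}  = complement {1, 2, 3, 4, 6}
  {1, 3, 5, 6}  = {3} ∪ {1, 5, 6}
  {2, 3, 4, 5}  = {2, 3, 4} ∪ {3, 5}
  |family| = 12
Step 3 adds 2:
  {1, 6}  = complement {2, 3, 4, 5}
  {2, 4}  = complement {1, 3, 5, 6}
  |family| = 14
Step 4. New:
  {1, 3, 6}  = {3} ∪ {1, 6}
  {2, 4, 5}  = {2, 4} ∪ {5}
  |family| = 16
Step 5: no new sets; the family is a σ-algebra.

Hence σ(ℰ) has 16 members: { {}, {3}, {5}, {1, 6}, {2, 4}, {3, 5}, {1, 3, 6}, {1, 5, 6}, {2, 3, 4}, {2, 4, 5}, {1, 2, 4, 6}, {1, 3, 5, 6}, {2, 3, 4, 5}, {1, 2, 3, 4, 6}, {1, 2, 4, 5, 6}, S }.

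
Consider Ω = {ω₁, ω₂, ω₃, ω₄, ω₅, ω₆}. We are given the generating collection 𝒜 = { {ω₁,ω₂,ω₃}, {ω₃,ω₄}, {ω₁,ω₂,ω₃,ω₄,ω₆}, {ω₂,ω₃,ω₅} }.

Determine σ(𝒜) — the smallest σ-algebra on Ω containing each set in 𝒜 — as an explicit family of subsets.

Initial family (6 sets): { {}, {ω₃,ω₄}, {ω₁,ω₂,ω₃}, {ω₂,ω₃,ω₅}, {ω₁,ω₂,ω₃,ω₄,ω₆}, Ω }.
Round 1: +7 →
  {ω₅}  = Ω∖{ω₁,ω₂,ω₃,ω₄,ω₆}
  {ω₁,ω₄,ω₆}  = Ω∖{ω₂,ω₃,ω₅}
  {ω₄,ω₅,ω₆}  = Ω∖{ω₁,ω₂,ω₃}
  {ω₁,ω₂,ω₃,ω₄}  = {ω₃,ω₄} ∪ {ω₁,ω₂,ω₃}
  {ω₁,ω₂,ω₃,ω₅}  = {ω₂,ω₃,ω₅} ∪ {ω₁,ω₂,ω₃}
  {ω₁,ω₂,ω₅,ω₆}  = Ω∖{ω₃,ω₄}
  {ω₂,ω₃,ω₄,ω₅}  = {ω₃,ω₄} ∪ {ω₂,ω₃,ω₅}
  — 13 sets.
Round 2. New:
  {ω₁,ω₆}  = Ω∖{ω₂,ω₃,ω₄,ω₅}
  {ω₄,ω₆}  = Ω∖{ω₁,ω₂,ω₃,ω₅}
  {ω₅,ω₆}  = Ω∖{ω₁,ω₂,ω₃,ω₄}
  {ω₃,ω₄,ω₅}  = {ω₃,ω₄} ∪ {ω₅}
  {ω₁,ω₃,ω₄,ω₆}  = {ω₃,ω₄} ∪ {ω₁,ω₄,ω₆}
  {ω₁,ω₄,ω₅,ω₆}  = {ω₁,ω₄,ω₆} ∪ {ω₅}
  {ω₃,ω₄,ω₅,ω₆}  = {ω₃,ω₄} ∪ {ω₄,ω₅,ω₆}
  {ω₁,ω₂,ω₃,ω₄,ω₅}  = {ω₃,ω₄} ∪ {ω₁,ω₂,ω₃,ω₅}
  {ω₁,ω₂,ω₃,ω₅,ω₆}  = {ω₁,ω₂,ω₃} ∪ {ω₁,ω₂,ω₅,ω₆}
  {ω₁,ω₂,ω₄,ω₅,ω₆}  = {ω₁,ω₄,ω₆} ∪ {ω₁,ω₂,ω₅,ω₆}
  {ω₂,ω₃,ω₄,ω₅,ω₆}  = {ω₂,ω₃,ω₄,ω₅} ∪ {ω₄,ω₅,ω₆}
  — 24 sets.
Round 3. New:
  {ω₁}  = Ω∖{ω₂,ω₃,ω₄,ω₅,ω₆}
  {ω₃}  = Ω∖{ω₁,ω₂,ω₄,ω₅,ω₆}
  {ω₄}  = Ω∖{ω₁,ω₂,ω₃,ω₅,ω₆}
  {ω₆}  = Ω∖{ω₁,ω₂,ω₃,ω₄,ω₅}
  {ω₁,ω₂}  = Ω∖{ω₃,ω₄,ω₅,ω₆}
  {ω₂,ω₃}  = Ω∖{ω₁,ω₄,ω₅,ω₆}
  {ω₂,ω₅}  = Ω∖{ω₁,ω₃,ω₄,ω₆}
  {ω₁,ω₂,ω₆}  = Ω∖{ω₃,ω₄,ω₅}
  {ω₁,ω₅,ω₆}  = {ω₅,ω₆} ∪ {ω₁,ω₆}
  {ω₃,ω₄,ω₆}  = {ω₃,ω₄} ∪ {ω₄,ω₆}
  {ω₁,ω₂,ω₃,ω₆}  = {ω₁,ω₆} ∪ {ω₁,ω₂,ω₃}
  {ω₂,ω₃,ω₅,ω₆}  = {ω₅,ω₆} ∪ {ω₂,ω₃,ω₅}
  {ω₁,ω₃,ω₄,ω₅,ω₆}  = {ω₃,ω₄,ω₅} ∪ {ω₁,ω₆}
  — 37 sets.
Round 4. New:
  {ω₂}  = Ω∖{ω₁,ω₃,ω₄,ω₅,ω₆}
  {ω₁,ω₃}  = {ω₁} ∪ {ω₃}
  {ω₁,ω₄}  = Ω∖{ω₂,ω₃,ω₅,ω₆}
  {ω₁,ω₅}  = {ω₁} ∪ {ω₅}
  {ω₃,ω₅}  = {ω₅} ∪ {ω₃}
  {ω₃,ω₆}  = {ω₆} ∪ {ω₃}
  {ω₄,ω₅}  = Ω∖{ω₁,ω₂,ω₃,ω₆}
  {ω₁,ω₂,ω₄}  = {ω₁,ω₂} ∪ {ω₄}
  {ω₁,ω₂,ω₅}  = Ω∖{ω₃,ω₄,ω₆}
  {ω₁,ω₃,ω₄}  = {ω₃,ω₄} ∪ {ω₁}
  {ω₁,ω₃,ω₆}  = {ω₁,ω₆} ∪ {ω₃}
  {ω₂,ω₃,ω₄}  = Ω∖{ω₁,ω₅,ω₆}
  {ω₂,ω₃,ω₆}  = {ω₆} ∪ {ω₂,ω₃}
  {ω₂,ω₄,ω₅}  = {ω₂,ω₅} ∪ {ω₄}
  {ω₂,ω₅,ω₆}  = {ω₂,ω₅} ∪ {ω₅,ω₆}
  {ω₃,ω₅,ω₆}  = {ω₅,ω₆} ∪ {ω₃}
  {ω₁,ω₂,ω₄,ω₆}  = {ω₁,ω₂} ∪ {ω₁,ω₄,ω₆}
  {ω₁,ω₃,ω₄,ω₅}  = {ω₃,ω₄,ω₅} ∪ {ω₁}
  {ω₁,ω₃,ω₅,ω₆}  = {ω₃} ∪ {ω₁,ω₅,ω₆}
  {ω₂,ω₃,ω₄,ω₆}  = {ω₂,ω₃} ∪ {ω₃,ω₄,ω₆}
  {ω₂,ω₄,ω₅,ω₆}  = {ω₂,ω₅} ∪ {ω₄,ω₆}
  — 58 sets.
Round 5: +6 →
  {ω₂,ω₄}  = Ω∖{ω₁,ω₃,ω₅,ω₆}
  {ω₂,ω₆}  = Ω∖{ω₁,ω₃,ω₄,ω₅}
  {ω₁,ω₃,ω₅}  = {ω₁,ω₃} ∪ {ω₁,ω₅}
  {ω₁,ω₄,ω₅}  = Ω∖{ω₂,ω₃,ω₆}
  {ω₂,ω₄,ω₆}  = {ω₂} ∪ {ω₄,ω₆}
  {ω₁,ω₂,ω₄,ω₅}  = Ω∖{ω₃,ω₆}
  — 64 sets.
Round 6: no new sets; the family is a σ-algebra.

Therefore σ(𝒜) = { {}, {ω₁}, {ω₂}, {ω₃}, {ω₄}, {ω₅}, {ω₆}, {ω₁,ω₂}, {ω₁,ω₃}, {ω₁,ω₄}, {ω₁,ω₅}, {ω₁,ω₆}, {ω₂,ω₃}, {ω₂,ω₄}, {ω₂,ω₅}, {ω₂,ω₆}, {ω₃,ω₄}, {ω₃,ω₅}, {ω₃,ω₆}, {ω₄,ω₅}, {ω₄,ω₆}, {ω₅,ω₆}, {ω₁,ω₂,ω₃}, {ω₁,ω₂,ω₄}, {ω₁,ω₂,ω₅}, {ω₁,ω₂,ω₆}, {ω₁,ω₃,ω₄}, {ω₁,ω₃,ω₅}, {ω₁,ω₃,ω₆}, {ω₁,ω₄,ω₅}, {ω₁,ω₄,ω₆}, {ω₁,ω₅,ω₆}, {ω₂,ω₃,ω₄}, {ω₂,ω₃,ω₅}, {ω₂,ω₃,ω₆}, {ω₂,ω₄,ω₅}, {ω₂,ω₄,ω₆}, {ω₂,ω₅,ω₆}, {ω₃,ω₄,ω₅}, {ω₃,ω₄,ω₆}, {ω₃,ω₅,ω₆}, {ω₄,ω₅,ω₆}, {ω₁,ω₂,ω₃,ω₄}, {ω₁,ω₂,ω₃,ω₅}, {ω₁,ω₂,ω₃,ω₆}, {ω₁,ω₂,ω₄,ω₅}, {ω₁,ω₂,ω₄,ω₆}, {ω₁,ω₂,ω₅,ω₆}, {ω₁,ω₃,ω₄,ω₅}, {ω₁,ω₃,ω₄,ω₆}, {ω₁,ω₃,ω₅,ω₆}, {ω₁,ω₄,ω₅,ω₆}, {ω₂,ω₃,ω₄,ω₅}, {ω₂,ω₃,ω₄,ω₆}, {ω₂,ω₃,ω₅,ω₆}, {ω₂,ω₄,ω₅,ω₆}, {ω₃,ω₄,ω₅,ω₆}, {ω₁,ω₂,ω₃,ω₄,ω₅}, {ω₁,ω₂,ω₃,ω₄,ω₆}, {ω₁,ω₂,ω₃,ω₅,ω₆}, {ω₁,ω₂,ω₄,ω₅,ω₆}, {ω₁,ω₃,ω₄,ω₅,ω₆}, {ω₂,ω₃,ω₄,ω₅,ω₆}, Ω } (|σ(𝒜)| = 64).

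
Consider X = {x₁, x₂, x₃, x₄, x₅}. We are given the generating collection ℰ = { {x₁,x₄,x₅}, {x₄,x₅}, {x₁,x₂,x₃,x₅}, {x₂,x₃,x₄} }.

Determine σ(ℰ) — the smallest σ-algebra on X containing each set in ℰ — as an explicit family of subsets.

Take S₀ = ℰ ∪ {∅, X} = { ∅, {x₄,x₅}, {x₁,x₄,x₅}, {x₂,x₃,x₄}, {x₁,x₂,x₃,x₅}, X }.
Iteration 1. New:
  {x₄}  = {x₁,x₂,x₃,x₅}ᶜ
  {x₁,x₅}  = {x₂,x₃,x₄}ᶜ
  {x₂,x₃}  = {x₁,x₄,x₅}ᶜ
  {x₁,x₂,x₃}  = {x₄,x₅}ᶜ
  {x₂,x₃,x₄,x₅}  = {x₄,x₅} ∪ {x₂,x₃,x₄}
Iteration 2: +2 →
  {x₁}  = {x₂,x₃,x₄,x₅}ᶜ
  {x₁,x₂,x₃,x₄}  = {x₁,x₂,x₃} ∪ {x₂,x₃,x₄}
Iteration 3: 2 new —
  {x₅}  = {x₁,x₂,x₃,x₄}ᶜ
  {x₁,x₄}  = {x₄} ∪ {x₁}
Iteration 4 adds 1:
  {x₂,x₃,x₅}  = {x₁,x₄}ᶜ
Iteration 5: already closed under ᶜ and ∪.

Therefore σ(ℰ) = { ∅, {x₁}, {x₄}, {x₅}, {x₁,x₄}, {x₁,x₅}, {x₂,x₃}, {x₄,x₅}, {x₁,x₂,x₃}, {x₁,x₄,x₅}, {x₂,x₃,x₄}, {x₂,x₃,x₅}, {x₁,x₂,x₃,x₄}, {x₁,x₂,x₃,x₅}, {x₂,x₃,x₄,x₅}, X } (|σ(ℰ)| = 16).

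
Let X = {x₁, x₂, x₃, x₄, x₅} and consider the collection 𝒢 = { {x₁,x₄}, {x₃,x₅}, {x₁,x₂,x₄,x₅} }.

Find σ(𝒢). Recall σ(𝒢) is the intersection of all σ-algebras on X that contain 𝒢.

σ(𝒢) (16 sets): { ∅, {x₂}, {x₃}, {x₅}, {x₁,x₄}, {x₂,x₃}, {x₂,x₅}, {x₃,x₅}, {x₁,x₂,x₄}, {x₁,x₃,x₄}, {x₁,x₄,x₅}, {x₂,x₃,x₅}, {x₁,x₂,x₃,x₄}, {x₁,x₂,x₄,x₅}, {x₁,x₃,x₄,x₅}, X }

Working:
Take S₀ = 𝒢 ∪ {∅, X} = { ∅, {x₁,x₄}, {x₃,x₅}, {x₁,x₂,x₄,x₅}, X }.
Pass 1 adds 4:
  {x₃}  = complement {x₁,x₂,x₄,x₅}
  {x₁,x₂,x₄}  = complement {x₃,x₅}
  {x₂,x₃,x₅}  = complement {x₁,x₄}
  {x₁,x₃,x₄,x₅}  = {x₁,x₄} ∪ {x₃,x₅}
  [9 total]
Pass 2: +3 →
  {x₂}  = complement {x₁,x₃,x₄,x₅}
  {x₁,x₃,x₄}  = {x₃} ∪ {x₁,x₄}
  {x₁,x₂,x₃,x₄}  = {x₁,x₂,x₄} ∪ {x₃}
  [12 total]
Pass 3 adds 3:
  {x₅}  = complement {x₁,x₂,x₃,x₄}
  {x₂,x₃}  = {x₃} ∪ {x₂}
  {x₂,x₅}  = complement {x₁,x₃,x₄}
  [15 total]
Pass 4 adds 1:
  {x₁,x₄,x₅}  = complement {x₂,x₃}
  [16 total]
Pass 5: already closed under ᶜ and ∪.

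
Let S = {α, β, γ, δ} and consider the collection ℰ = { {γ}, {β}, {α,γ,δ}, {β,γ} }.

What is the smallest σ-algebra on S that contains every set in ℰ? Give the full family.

|σ(ℰ)| = 8.  σ(ℰ) = { ∅, {β}, {γ}, {α,δ}, {β,γ}, {α,β,δ}, {α,γ,δ}, S }

Check:
Take S₀ = ℰ ∪ {∅, S} = { ∅, {β}, {γ}, {β,γ}, {α,γ,δ}, S }.
Iteration 1: +2 →
  {α,δ}  = complement {β,γ}
  {α,β,δ}  = complement {γ}
  [8 total]
Iteration 2 adds nothing — fixpoint reached.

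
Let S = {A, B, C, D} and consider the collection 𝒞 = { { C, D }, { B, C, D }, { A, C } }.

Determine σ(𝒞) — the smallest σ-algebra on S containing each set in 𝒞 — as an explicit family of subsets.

Begin from { {}, { A, C }, { C, D }, { B, C, D }, S } (that is, 𝒞 plus ∅ and S).
Step 1: +4 →
  { A }  = ᶜ of { B, C, D }
  { A, B }  = ᶜ of { C, D }
  { B, D }  = ᶜ of { A, C }
  { A, C, D }  = { C, D } ∪ { A, C }
  [9 total]
Step 2 (3 new):
  { B }  = ᶜ of { A, C, D }
  { A, B, C }  = { A, B } ∪ { A, C }
  { A, B, D }  = { A, B } ∪ { B, D }
  [12 total]
Step 3. New:
  { C }  = ᶜ of { A, B, D }
  { D }  = ᶜ of { A, B, C }
  [14 total]
Step 4: 2 new —
  { A, D }  = { D } ∪ { A }
  { B, C }  = { C } ∪ { B }
  [16 total]
Step 5: already closed under ᶜ and ∪.

Hence σ(𝒞) has 16 members: { {}, { A }, { B }, { C }, { D }, { A, B }, { A, C }, { A, D }, { B, C }, { B, D }, { C, D }, { A, B, C }, { A, B, D }, { A, C, D }, { B, C, D }, S }.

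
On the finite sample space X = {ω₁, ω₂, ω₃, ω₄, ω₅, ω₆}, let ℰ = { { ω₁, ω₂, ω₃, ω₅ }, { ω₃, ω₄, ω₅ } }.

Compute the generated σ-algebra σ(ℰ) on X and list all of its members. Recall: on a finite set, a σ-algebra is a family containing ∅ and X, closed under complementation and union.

Begin from { {  }, { ω₃, ω₄, ω₅ }, { ω₁, ω₂, ω₃, ω₅ }, X } (that is, ℰ plus ∅ and X).
Step 1: +3 →
  { ω₄, ω₆ }  = { ω₁, ω₂, ω₃, ω₅ }ᶜ
  { ω₁, ω₂, ω₆ }  = { ω₃, ω₄, ω₅ }ᶜ
  { ω₁, ω₂, ω₃, ω₄, ω₅ }  = { ω₁, ω₂, ω₃, ω₅ } ∪ { ω₃, ω₄, ω₅ }
  — 7 sets.
Step 2 adds 4:
  { ω₆ }  = { ω₁, ω₂, ω₃, ω₄, ω₅ }ᶜ
  { ω₁, ω₂, ω₄, ω₆ }  = { ω₁, ω₂, ω₆ } ∪ { ω₄, ω₆ }
  { ω₃, ω₄, ω₅, ω₆ }  = { ω₃, ω₄, ω₅ } ∪ { ω₄, ω₆ }
  { ω₁, ω₂, ω₃, ω₅, ω₆ }  = { ω₁, ω₂, ω₆ } ∪ { ω₁, ω₂, ω₃, ω₅ }
  — 11 sets.
Step 3 adds 3:
  { ω₄ }  = { ω₁, ω₂, ω₃, ω₅, ω₆ }ᶜ
  { ω₁, ω₂ }  = { ω₃, ω₄, ω₅, ω₆ }ᶜ
  { ω₃, ω₅ }  = { ω₁, ω₂, ω₄, ω₆ }ᶜ
  — 14 sets.
Step 4 adds 2:
  { ω₁, ω₂, ω₄ }  = { ω₁, ω₂ } ∪ { ω₄ }
  { ω₃, ω₅, ω₆ }  = { ω₃, ω₅ } ∪ { ω₆ }
  — 16 sets.
Step 5: already closed under ᶜ and ∪.

Hence σ(ℰ) has 16 members: { {  }, { ω₄ }, { ω₆ }, { ω₁, ω₂ }, { ω₃, ω₅ }, { ω₄, ω₆ }, { ω₁, ω₂, ω₄ }, { ω₁, ω₂, ω₆ }, { ω₃, ω₄, ω₅ }, { ω₃, ω₅, ω₆ }, { ω₁, ω₂, ω₃, ω₅ }, { ω₁, ω₂, ω₄, ω₆ }, { ω₃, ω₄, ω₅, ω₆ }, { ω₁, ω₂, ω₃, ω₄, ω₅ }, { ω₁, ω₂, ω₃, ω₅, ω₆ }, X }.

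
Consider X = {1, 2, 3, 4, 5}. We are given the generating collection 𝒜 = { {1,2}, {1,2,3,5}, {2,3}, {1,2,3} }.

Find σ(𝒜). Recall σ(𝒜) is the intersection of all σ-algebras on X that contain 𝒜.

Initial family (6 sets): { ∅, {1,2}, {2,3}, {1,2,3}, {1,2,3,5}, X }.
Step 1 (4 new):
  {4}  = complement {1,2,3,5}
  {4,5}  = complement {1,2,3}
  {1,4,5}  = complement {2,3}
  {3,4,5}  = complement {1,2}
  — 10 sets.
Step 2: +6 →
  {1,2,4}  = {1,2} ∪ {4}
  {2,3,4}  = {2,3} ∪ {4}
  {1,2,3,4}  = {1,2,3} ∪ {4}
  {1,2,4,5}  = {1,4,5} ∪ {1,2}
  {1,3,4,5}  = {1,4,5} ∪ {3,4,5}
  {2,3,4,5}  = {3,4,5} ∪ {2,3}
  — 16 sets.
Step 3: 6 new —
  {1}  = complement {2,3,4,5}
  {2}  = complement {1,3,4,5}
  {3}  = complement {1,2,4,5}
  {5}  = complement {1,2,3,4}
  {1,5}  = complement {2,3,4}
  {3,5}  = complement {1,2,4}
  — 22 sets.
Step 4 adds 9:
  {1,3}  = {3} ∪ {1}
  {1,4}  = {4} ∪ {1}
  {2,4}  = {2} ∪ {4}
  {2,5}  = {2} ∪ {5}
  {3,4}  = {3} ∪ {4}
  {1,2,5}  = {1,2} ∪ {5}
  {1,3,5}  = {3} ∪ {1,5}
  {2,3,5}  = {2} ∪ {3,5}
  {2,4,5}  = {2} ∪ {4,5}
  — 31 sets.
Step 5 (1 new):
  {1,3,4}  = complement {2,5}
  — 32 sets.
After Step 6 the family is unchanged; done.

Therefore σ(𝒜) = { ∅, {1}, {2}, {3}, {4}, {5}, {1,2}, {1,3}, {1,4}, {1,5}, {2,3}, {2,4}, {2,5}, {3,4}, {3,5}, {4,5}, {1,2,3}, {1,2,4}, {1,2,5}, {1,3,4}, {1,3,5}, {1,4,5}, {2,3,4}, {2,3,5}, {2,4,5}, {3,4,5}, {1,2,3,4}, {1,2,3,5}, {1,2,4,5}, {1,3,4,5}, {2,3,4,5}, X } (|σ(𝒜)| = 32).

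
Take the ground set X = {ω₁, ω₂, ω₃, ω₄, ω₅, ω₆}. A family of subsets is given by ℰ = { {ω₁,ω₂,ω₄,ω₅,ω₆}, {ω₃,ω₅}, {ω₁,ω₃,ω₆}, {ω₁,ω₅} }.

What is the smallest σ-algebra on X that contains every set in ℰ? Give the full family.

σ(ℰ) = { {}, {ω₁}, {ω₃}, {ω₅}, {ω₆}, {ω₁,ω₃}, {ω₁,ω₅}, {ω₁,ω₆}, {ω₂,ω₄}, {ω₃,ω₅}, {ω₃,ω₆}, {ω₅,ω₆}, {ω₁,ω₂,ω₄}, {ω₁,ω₃,ω₅}, {ω₁,ω₃,ω₆}, {ω₁,ω₅,ω₆}, {ω₂,ω₃,ω₄}, {ω₂,ω₄,ω₅}, {ω₂,ω₄,ω₆}, {ω₃,ω₅,ω₆}, {ω₁,ω₂,ω₃,ω₄}, {ω₁,ω₂,ω₄,ω₅}, {ω₁,ω₂,ω₄,ω₆}, {ω₁,ω₃,ω₅,ω₆}, {ω₂,ω₃,ω₄,ω₅}, {ω₂,ω₃,ω₄,ω₆}, {ω₂,ω₄,ω₅,ω₆}, {ω₁,ω₂,ω₃,ω₄,ω₅}, {ω₁,ω₂,ω₃,ω₄,ω₆}, {ω₁,ω₂,ω₄,ω₅,ω₆}, {ω₂,ω₃,ω₄,ω₅,ω₆}, X }

Working:
Take S₀ = ℰ ∪ {∅, X} = { {}, {ω₁,ω₅}, {ω₃,ω₅}, {ω₁,ω₃,ω₆}, {ω₁,ω₂,ω₄,ω₅,ω₆}, X }.
Step 1: 6 new —
  {ω₃}  = {ω₁,ω₂,ω₄,ω₅,ω₆}ᶜ
  {ω₁,ω₃,ω₅}  = {ω₁,ω₅} ∪ {ω₃,ω₅}
  {ω₂,ω₄,ω₅}  = {ω₁,ω₃,ω₆}ᶜ
  {ω₁,ω₂,ω₄,ω₆}  = {ω₃,ω₅}ᶜ
  {ω₁,ω₃,ω₅,ω₆}  = {ω₁,ω₃,ω₆} ∪ {ω₁,ω₅}
  {ω₂,ω₃,ω₄,ω₆}  = {ω₁,ω₅}ᶜ
Step 2: 7 new —
  {ω₂,ω₄}  = {ω₁,ω₃,ω₅,ω₆}ᶜ
  {ω₂,ω₄,ω₆}  = {ω₁,ω₃,ω₅}ᶜ
  {ω₁,ω₂,ω₄,ω₅}  = {ω₁,ω₅} ∪ {ω₂,ω₄,ω₅}
  {ω₂,ω₃,ω₄,ω₅}  = {ω₃} ∪ {ω₂,ω₄,ω₅}
  {ω₁,ω₂,ω₃,ω₄,ω₅}  = {ω₁,ω₃,ω₅} ∪ {ω₂,ω₄,ω₅}
  {ω₁,ω₂,ω₃,ω₄,ω₆}  = {ω₁,ω₂,ω₄,ω₆} ∪ {ω₁,ω₃,ω₆}
  {ω₂,ω₃,ω₄,ω₅,ω₆}  = {ω₂,ω₃,ω₄,ω₆} ∪ {ω₃,ω₅}
Step 3 adds 7:
  {ω₁}  = {ω₂,ω₃,ω₄,ω₅,ω₆}ᶜ
  {ω₅}  = {ω₁,ω₂,ω₃,ω₄,ω₆}ᶜ
  {ω₆}  = {ω₁,ω₂,ω₃,ω₄,ω₅}ᶜ
  {ω₁,ω₆}  = {ω₂,ω₃,ω₄,ω₅}ᶜ
  {ω₃,ω₆}  = {ω₁,ω₂,ω₄,ω₅}ᶜ
  {ω₂,ω₃,ω₄}  = {ω₂,ω₄} ∪ {ω₃}
  {ω₂,ω₄,ω₅,ω₆}  = {ω₂,ω₄,ω₆} ∪ {ω₂,ω₄,ω₅}
Step 4. New:
  {ω₁,ω₃}  = {ω₂,ω₄,ω₅,ω₆}ᶜ
  {ω₅,ω₆}  = {ω₆} ∪ {ω₅}
  {ω₁,ω₂,ω₄}  = {ω₂,ω₄} ∪ {ω₁}
  {ω₁,ω₅,ω₆}  = {ω₂,ω₃,ω₄}ᶜ
  {ω₃,ω₅,ω₆}  = {ω₆} ∪ {ω₃,ω₅}
  {ω₁,ω₂,ω₃,ω₄}  = {ω₂,ω₃,ω₄} ∪ {ω₁}
After Step 5 the family is unchanged; done.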